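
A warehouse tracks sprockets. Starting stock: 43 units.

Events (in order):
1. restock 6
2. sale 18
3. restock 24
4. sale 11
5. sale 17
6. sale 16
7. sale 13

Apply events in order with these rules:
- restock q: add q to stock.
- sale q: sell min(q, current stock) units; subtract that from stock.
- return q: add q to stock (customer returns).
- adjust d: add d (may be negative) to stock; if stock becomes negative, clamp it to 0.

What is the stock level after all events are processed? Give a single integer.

Processing events:
Start: stock = 43
  Event 1 (restock 6): 43 + 6 = 49
  Event 2 (sale 18): sell min(18,49)=18. stock: 49 - 18 = 31. total_sold = 18
  Event 3 (restock 24): 31 + 24 = 55
  Event 4 (sale 11): sell min(11,55)=11. stock: 55 - 11 = 44. total_sold = 29
  Event 5 (sale 17): sell min(17,44)=17. stock: 44 - 17 = 27. total_sold = 46
  Event 6 (sale 16): sell min(16,27)=16. stock: 27 - 16 = 11. total_sold = 62
  Event 7 (sale 13): sell min(13,11)=11. stock: 11 - 11 = 0. total_sold = 73
Final: stock = 0, total_sold = 73

Answer: 0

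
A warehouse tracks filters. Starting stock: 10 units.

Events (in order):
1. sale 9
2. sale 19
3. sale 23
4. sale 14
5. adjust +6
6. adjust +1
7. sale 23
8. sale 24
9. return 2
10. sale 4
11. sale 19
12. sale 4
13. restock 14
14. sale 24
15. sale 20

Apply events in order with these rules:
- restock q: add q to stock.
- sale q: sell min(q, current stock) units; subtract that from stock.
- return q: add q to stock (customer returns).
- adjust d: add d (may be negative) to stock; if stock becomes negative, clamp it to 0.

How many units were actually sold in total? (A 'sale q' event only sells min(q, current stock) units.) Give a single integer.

Answer: 33

Derivation:
Processing events:
Start: stock = 10
  Event 1 (sale 9): sell min(9,10)=9. stock: 10 - 9 = 1. total_sold = 9
  Event 2 (sale 19): sell min(19,1)=1. stock: 1 - 1 = 0. total_sold = 10
  Event 3 (sale 23): sell min(23,0)=0. stock: 0 - 0 = 0. total_sold = 10
  Event 4 (sale 14): sell min(14,0)=0. stock: 0 - 0 = 0. total_sold = 10
  Event 5 (adjust +6): 0 + 6 = 6
  Event 6 (adjust +1): 6 + 1 = 7
  Event 7 (sale 23): sell min(23,7)=7. stock: 7 - 7 = 0. total_sold = 17
  Event 8 (sale 24): sell min(24,0)=0. stock: 0 - 0 = 0. total_sold = 17
  Event 9 (return 2): 0 + 2 = 2
  Event 10 (sale 4): sell min(4,2)=2. stock: 2 - 2 = 0. total_sold = 19
  Event 11 (sale 19): sell min(19,0)=0. stock: 0 - 0 = 0. total_sold = 19
  Event 12 (sale 4): sell min(4,0)=0. stock: 0 - 0 = 0. total_sold = 19
  Event 13 (restock 14): 0 + 14 = 14
  Event 14 (sale 24): sell min(24,14)=14. stock: 14 - 14 = 0. total_sold = 33
  Event 15 (sale 20): sell min(20,0)=0. stock: 0 - 0 = 0. total_sold = 33
Final: stock = 0, total_sold = 33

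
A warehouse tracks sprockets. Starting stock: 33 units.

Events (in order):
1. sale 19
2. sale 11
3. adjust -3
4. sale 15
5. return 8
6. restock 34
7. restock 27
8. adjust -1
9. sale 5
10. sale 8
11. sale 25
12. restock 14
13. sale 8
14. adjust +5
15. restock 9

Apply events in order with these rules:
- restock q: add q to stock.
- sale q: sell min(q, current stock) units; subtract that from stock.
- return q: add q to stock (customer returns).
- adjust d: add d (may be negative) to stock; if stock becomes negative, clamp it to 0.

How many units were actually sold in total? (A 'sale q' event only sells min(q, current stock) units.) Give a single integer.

Answer: 76

Derivation:
Processing events:
Start: stock = 33
  Event 1 (sale 19): sell min(19,33)=19. stock: 33 - 19 = 14. total_sold = 19
  Event 2 (sale 11): sell min(11,14)=11. stock: 14 - 11 = 3. total_sold = 30
  Event 3 (adjust -3): 3 + -3 = 0
  Event 4 (sale 15): sell min(15,0)=0. stock: 0 - 0 = 0. total_sold = 30
  Event 5 (return 8): 0 + 8 = 8
  Event 6 (restock 34): 8 + 34 = 42
  Event 7 (restock 27): 42 + 27 = 69
  Event 8 (adjust -1): 69 + -1 = 68
  Event 9 (sale 5): sell min(5,68)=5. stock: 68 - 5 = 63. total_sold = 35
  Event 10 (sale 8): sell min(8,63)=8. stock: 63 - 8 = 55. total_sold = 43
  Event 11 (sale 25): sell min(25,55)=25. stock: 55 - 25 = 30. total_sold = 68
  Event 12 (restock 14): 30 + 14 = 44
  Event 13 (sale 8): sell min(8,44)=8. stock: 44 - 8 = 36. total_sold = 76
  Event 14 (adjust +5): 36 + 5 = 41
  Event 15 (restock 9): 41 + 9 = 50
Final: stock = 50, total_sold = 76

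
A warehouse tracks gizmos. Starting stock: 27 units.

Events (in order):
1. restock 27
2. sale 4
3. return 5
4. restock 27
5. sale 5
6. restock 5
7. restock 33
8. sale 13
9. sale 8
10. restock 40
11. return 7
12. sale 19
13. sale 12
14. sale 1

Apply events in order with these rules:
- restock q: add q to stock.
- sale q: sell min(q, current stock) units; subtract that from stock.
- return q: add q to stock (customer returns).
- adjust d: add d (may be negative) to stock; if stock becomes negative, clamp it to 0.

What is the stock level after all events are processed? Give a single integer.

Processing events:
Start: stock = 27
  Event 1 (restock 27): 27 + 27 = 54
  Event 2 (sale 4): sell min(4,54)=4. stock: 54 - 4 = 50. total_sold = 4
  Event 3 (return 5): 50 + 5 = 55
  Event 4 (restock 27): 55 + 27 = 82
  Event 5 (sale 5): sell min(5,82)=5. stock: 82 - 5 = 77. total_sold = 9
  Event 6 (restock 5): 77 + 5 = 82
  Event 7 (restock 33): 82 + 33 = 115
  Event 8 (sale 13): sell min(13,115)=13. stock: 115 - 13 = 102. total_sold = 22
  Event 9 (sale 8): sell min(8,102)=8. stock: 102 - 8 = 94. total_sold = 30
  Event 10 (restock 40): 94 + 40 = 134
  Event 11 (return 7): 134 + 7 = 141
  Event 12 (sale 19): sell min(19,141)=19. stock: 141 - 19 = 122. total_sold = 49
  Event 13 (sale 12): sell min(12,122)=12. stock: 122 - 12 = 110. total_sold = 61
  Event 14 (sale 1): sell min(1,110)=1. stock: 110 - 1 = 109. total_sold = 62
Final: stock = 109, total_sold = 62

Answer: 109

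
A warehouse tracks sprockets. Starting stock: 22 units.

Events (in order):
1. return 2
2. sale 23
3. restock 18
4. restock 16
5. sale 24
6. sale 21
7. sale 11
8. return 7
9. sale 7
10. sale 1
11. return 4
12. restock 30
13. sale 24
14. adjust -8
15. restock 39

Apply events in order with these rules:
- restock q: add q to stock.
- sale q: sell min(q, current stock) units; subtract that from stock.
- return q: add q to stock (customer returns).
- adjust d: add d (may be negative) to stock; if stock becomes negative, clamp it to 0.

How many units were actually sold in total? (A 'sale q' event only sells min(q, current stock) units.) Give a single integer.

Answer: 89

Derivation:
Processing events:
Start: stock = 22
  Event 1 (return 2): 22 + 2 = 24
  Event 2 (sale 23): sell min(23,24)=23. stock: 24 - 23 = 1. total_sold = 23
  Event 3 (restock 18): 1 + 18 = 19
  Event 4 (restock 16): 19 + 16 = 35
  Event 5 (sale 24): sell min(24,35)=24. stock: 35 - 24 = 11. total_sold = 47
  Event 6 (sale 21): sell min(21,11)=11. stock: 11 - 11 = 0. total_sold = 58
  Event 7 (sale 11): sell min(11,0)=0. stock: 0 - 0 = 0. total_sold = 58
  Event 8 (return 7): 0 + 7 = 7
  Event 9 (sale 7): sell min(7,7)=7. stock: 7 - 7 = 0. total_sold = 65
  Event 10 (sale 1): sell min(1,0)=0. stock: 0 - 0 = 0. total_sold = 65
  Event 11 (return 4): 0 + 4 = 4
  Event 12 (restock 30): 4 + 30 = 34
  Event 13 (sale 24): sell min(24,34)=24. stock: 34 - 24 = 10. total_sold = 89
  Event 14 (adjust -8): 10 + -8 = 2
  Event 15 (restock 39): 2 + 39 = 41
Final: stock = 41, total_sold = 89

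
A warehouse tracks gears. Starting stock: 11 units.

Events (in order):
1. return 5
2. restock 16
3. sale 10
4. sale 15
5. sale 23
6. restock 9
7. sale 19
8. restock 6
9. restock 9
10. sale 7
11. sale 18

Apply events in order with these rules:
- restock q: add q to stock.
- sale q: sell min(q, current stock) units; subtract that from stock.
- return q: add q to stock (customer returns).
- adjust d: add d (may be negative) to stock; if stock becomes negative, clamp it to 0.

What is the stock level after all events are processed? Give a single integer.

Answer: 0

Derivation:
Processing events:
Start: stock = 11
  Event 1 (return 5): 11 + 5 = 16
  Event 2 (restock 16): 16 + 16 = 32
  Event 3 (sale 10): sell min(10,32)=10. stock: 32 - 10 = 22. total_sold = 10
  Event 4 (sale 15): sell min(15,22)=15. stock: 22 - 15 = 7. total_sold = 25
  Event 5 (sale 23): sell min(23,7)=7. stock: 7 - 7 = 0. total_sold = 32
  Event 6 (restock 9): 0 + 9 = 9
  Event 7 (sale 19): sell min(19,9)=9. stock: 9 - 9 = 0. total_sold = 41
  Event 8 (restock 6): 0 + 6 = 6
  Event 9 (restock 9): 6 + 9 = 15
  Event 10 (sale 7): sell min(7,15)=7. stock: 15 - 7 = 8. total_sold = 48
  Event 11 (sale 18): sell min(18,8)=8. stock: 8 - 8 = 0. total_sold = 56
Final: stock = 0, total_sold = 56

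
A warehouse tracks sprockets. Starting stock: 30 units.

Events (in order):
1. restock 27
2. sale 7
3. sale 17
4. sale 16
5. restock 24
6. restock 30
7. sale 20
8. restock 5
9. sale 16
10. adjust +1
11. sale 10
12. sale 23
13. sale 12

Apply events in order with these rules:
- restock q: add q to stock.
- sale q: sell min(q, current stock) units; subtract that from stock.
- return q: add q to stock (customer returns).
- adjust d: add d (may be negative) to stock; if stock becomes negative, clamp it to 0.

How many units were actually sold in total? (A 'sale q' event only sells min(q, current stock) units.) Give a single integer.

Answer: 117

Derivation:
Processing events:
Start: stock = 30
  Event 1 (restock 27): 30 + 27 = 57
  Event 2 (sale 7): sell min(7,57)=7. stock: 57 - 7 = 50. total_sold = 7
  Event 3 (sale 17): sell min(17,50)=17. stock: 50 - 17 = 33. total_sold = 24
  Event 4 (sale 16): sell min(16,33)=16. stock: 33 - 16 = 17. total_sold = 40
  Event 5 (restock 24): 17 + 24 = 41
  Event 6 (restock 30): 41 + 30 = 71
  Event 7 (sale 20): sell min(20,71)=20. stock: 71 - 20 = 51. total_sold = 60
  Event 8 (restock 5): 51 + 5 = 56
  Event 9 (sale 16): sell min(16,56)=16. stock: 56 - 16 = 40. total_sold = 76
  Event 10 (adjust +1): 40 + 1 = 41
  Event 11 (sale 10): sell min(10,41)=10. stock: 41 - 10 = 31. total_sold = 86
  Event 12 (sale 23): sell min(23,31)=23. stock: 31 - 23 = 8. total_sold = 109
  Event 13 (sale 12): sell min(12,8)=8. stock: 8 - 8 = 0. total_sold = 117
Final: stock = 0, total_sold = 117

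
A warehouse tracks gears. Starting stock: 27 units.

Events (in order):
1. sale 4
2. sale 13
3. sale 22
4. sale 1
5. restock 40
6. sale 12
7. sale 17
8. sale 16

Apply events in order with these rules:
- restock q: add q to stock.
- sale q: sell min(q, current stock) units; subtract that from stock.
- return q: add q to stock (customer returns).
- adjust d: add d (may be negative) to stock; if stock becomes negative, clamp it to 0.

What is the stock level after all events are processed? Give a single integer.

Answer: 0

Derivation:
Processing events:
Start: stock = 27
  Event 1 (sale 4): sell min(4,27)=4. stock: 27 - 4 = 23. total_sold = 4
  Event 2 (sale 13): sell min(13,23)=13. stock: 23 - 13 = 10. total_sold = 17
  Event 3 (sale 22): sell min(22,10)=10. stock: 10 - 10 = 0. total_sold = 27
  Event 4 (sale 1): sell min(1,0)=0. stock: 0 - 0 = 0. total_sold = 27
  Event 5 (restock 40): 0 + 40 = 40
  Event 6 (sale 12): sell min(12,40)=12. stock: 40 - 12 = 28. total_sold = 39
  Event 7 (sale 17): sell min(17,28)=17. stock: 28 - 17 = 11. total_sold = 56
  Event 8 (sale 16): sell min(16,11)=11. stock: 11 - 11 = 0. total_sold = 67
Final: stock = 0, total_sold = 67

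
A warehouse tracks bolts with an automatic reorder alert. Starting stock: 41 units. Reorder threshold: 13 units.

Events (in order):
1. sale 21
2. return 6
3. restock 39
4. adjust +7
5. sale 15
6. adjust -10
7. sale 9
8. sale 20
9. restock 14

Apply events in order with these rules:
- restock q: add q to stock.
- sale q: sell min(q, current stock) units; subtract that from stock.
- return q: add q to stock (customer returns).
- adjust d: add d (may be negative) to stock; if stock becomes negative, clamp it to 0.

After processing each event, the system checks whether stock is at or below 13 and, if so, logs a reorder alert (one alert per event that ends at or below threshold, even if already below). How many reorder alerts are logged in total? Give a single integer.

Processing events:
Start: stock = 41
  Event 1 (sale 21): sell min(21,41)=21. stock: 41 - 21 = 20. total_sold = 21
  Event 2 (return 6): 20 + 6 = 26
  Event 3 (restock 39): 26 + 39 = 65
  Event 4 (adjust +7): 65 + 7 = 72
  Event 5 (sale 15): sell min(15,72)=15. stock: 72 - 15 = 57. total_sold = 36
  Event 6 (adjust -10): 57 + -10 = 47
  Event 7 (sale 9): sell min(9,47)=9. stock: 47 - 9 = 38. total_sold = 45
  Event 8 (sale 20): sell min(20,38)=20. stock: 38 - 20 = 18. total_sold = 65
  Event 9 (restock 14): 18 + 14 = 32
Final: stock = 32, total_sold = 65

Checking against threshold 13:
  After event 1: stock=20 > 13
  After event 2: stock=26 > 13
  After event 3: stock=65 > 13
  After event 4: stock=72 > 13
  After event 5: stock=57 > 13
  After event 6: stock=47 > 13
  After event 7: stock=38 > 13
  After event 8: stock=18 > 13
  After event 9: stock=32 > 13
Alert events: []. Count = 0

Answer: 0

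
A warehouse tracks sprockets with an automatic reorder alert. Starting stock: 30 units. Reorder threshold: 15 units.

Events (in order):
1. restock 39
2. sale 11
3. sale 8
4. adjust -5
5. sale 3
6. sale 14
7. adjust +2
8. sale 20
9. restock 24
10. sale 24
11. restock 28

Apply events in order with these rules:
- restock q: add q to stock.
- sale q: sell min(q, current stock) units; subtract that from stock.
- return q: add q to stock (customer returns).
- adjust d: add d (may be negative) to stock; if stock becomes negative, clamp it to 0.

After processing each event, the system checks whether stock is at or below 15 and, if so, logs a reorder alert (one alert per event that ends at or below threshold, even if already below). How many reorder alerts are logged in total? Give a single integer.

Answer: 2

Derivation:
Processing events:
Start: stock = 30
  Event 1 (restock 39): 30 + 39 = 69
  Event 2 (sale 11): sell min(11,69)=11. stock: 69 - 11 = 58. total_sold = 11
  Event 3 (sale 8): sell min(8,58)=8. stock: 58 - 8 = 50. total_sold = 19
  Event 4 (adjust -5): 50 + -5 = 45
  Event 5 (sale 3): sell min(3,45)=3. stock: 45 - 3 = 42. total_sold = 22
  Event 6 (sale 14): sell min(14,42)=14. stock: 42 - 14 = 28. total_sold = 36
  Event 7 (adjust +2): 28 + 2 = 30
  Event 8 (sale 20): sell min(20,30)=20. stock: 30 - 20 = 10. total_sold = 56
  Event 9 (restock 24): 10 + 24 = 34
  Event 10 (sale 24): sell min(24,34)=24. stock: 34 - 24 = 10. total_sold = 80
  Event 11 (restock 28): 10 + 28 = 38
Final: stock = 38, total_sold = 80

Checking against threshold 15:
  After event 1: stock=69 > 15
  After event 2: stock=58 > 15
  After event 3: stock=50 > 15
  After event 4: stock=45 > 15
  After event 5: stock=42 > 15
  After event 6: stock=28 > 15
  After event 7: stock=30 > 15
  After event 8: stock=10 <= 15 -> ALERT
  After event 9: stock=34 > 15
  After event 10: stock=10 <= 15 -> ALERT
  After event 11: stock=38 > 15
Alert events: [8, 10]. Count = 2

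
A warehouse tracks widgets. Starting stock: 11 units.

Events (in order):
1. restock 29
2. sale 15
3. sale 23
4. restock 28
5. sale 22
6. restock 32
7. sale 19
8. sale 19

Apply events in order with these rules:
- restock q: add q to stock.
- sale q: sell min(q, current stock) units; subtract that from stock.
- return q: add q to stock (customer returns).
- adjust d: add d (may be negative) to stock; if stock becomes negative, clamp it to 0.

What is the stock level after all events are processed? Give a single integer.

Answer: 2

Derivation:
Processing events:
Start: stock = 11
  Event 1 (restock 29): 11 + 29 = 40
  Event 2 (sale 15): sell min(15,40)=15. stock: 40 - 15 = 25. total_sold = 15
  Event 3 (sale 23): sell min(23,25)=23. stock: 25 - 23 = 2. total_sold = 38
  Event 4 (restock 28): 2 + 28 = 30
  Event 5 (sale 22): sell min(22,30)=22. stock: 30 - 22 = 8. total_sold = 60
  Event 6 (restock 32): 8 + 32 = 40
  Event 7 (sale 19): sell min(19,40)=19. stock: 40 - 19 = 21. total_sold = 79
  Event 8 (sale 19): sell min(19,21)=19. stock: 21 - 19 = 2. total_sold = 98
Final: stock = 2, total_sold = 98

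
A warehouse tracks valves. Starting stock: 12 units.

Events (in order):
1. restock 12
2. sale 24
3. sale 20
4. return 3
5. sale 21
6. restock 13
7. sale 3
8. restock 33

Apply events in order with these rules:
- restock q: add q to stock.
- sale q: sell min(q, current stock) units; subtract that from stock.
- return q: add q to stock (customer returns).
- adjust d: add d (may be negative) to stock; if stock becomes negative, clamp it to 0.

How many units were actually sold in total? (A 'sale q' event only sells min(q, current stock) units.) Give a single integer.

Answer: 30

Derivation:
Processing events:
Start: stock = 12
  Event 1 (restock 12): 12 + 12 = 24
  Event 2 (sale 24): sell min(24,24)=24. stock: 24 - 24 = 0. total_sold = 24
  Event 3 (sale 20): sell min(20,0)=0. stock: 0 - 0 = 0. total_sold = 24
  Event 4 (return 3): 0 + 3 = 3
  Event 5 (sale 21): sell min(21,3)=3. stock: 3 - 3 = 0. total_sold = 27
  Event 6 (restock 13): 0 + 13 = 13
  Event 7 (sale 3): sell min(3,13)=3. stock: 13 - 3 = 10. total_sold = 30
  Event 8 (restock 33): 10 + 33 = 43
Final: stock = 43, total_sold = 30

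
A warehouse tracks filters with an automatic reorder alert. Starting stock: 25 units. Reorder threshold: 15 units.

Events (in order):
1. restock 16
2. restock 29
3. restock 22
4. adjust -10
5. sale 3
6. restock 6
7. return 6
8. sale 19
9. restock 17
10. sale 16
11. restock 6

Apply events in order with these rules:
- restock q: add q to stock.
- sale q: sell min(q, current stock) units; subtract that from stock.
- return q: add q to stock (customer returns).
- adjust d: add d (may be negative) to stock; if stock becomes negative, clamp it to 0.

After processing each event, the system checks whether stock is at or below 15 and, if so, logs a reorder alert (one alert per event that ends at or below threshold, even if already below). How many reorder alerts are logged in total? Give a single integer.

Processing events:
Start: stock = 25
  Event 1 (restock 16): 25 + 16 = 41
  Event 2 (restock 29): 41 + 29 = 70
  Event 3 (restock 22): 70 + 22 = 92
  Event 4 (adjust -10): 92 + -10 = 82
  Event 5 (sale 3): sell min(3,82)=3. stock: 82 - 3 = 79. total_sold = 3
  Event 6 (restock 6): 79 + 6 = 85
  Event 7 (return 6): 85 + 6 = 91
  Event 8 (sale 19): sell min(19,91)=19. stock: 91 - 19 = 72. total_sold = 22
  Event 9 (restock 17): 72 + 17 = 89
  Event 10 (sale 16): sell min(16,89)=16. stock: 89 - 16 = 73. total_sold = 38
  Event 11 (restock 6): 73 + 6 = 79
Final: stock = 79, total_sold = 38

Checking against threshold 15:
  After event 1: stock=41 > 15
  After event 2: stock=70 > 15
  After event 3: stock=92 > 15
  After event 4: stock=82 > 15
  After event 5: stock=79 > 15
  After event 6: stock=85 > 15
  After event 7: stock=91 > 15
  After event 8: stock=72 > 15
  After event 9: stock=89 > 15
  After event 10: stock=73 > 15
  After event 11: stock=79 > 15
Alert events: []. Count = 0

Answer: 0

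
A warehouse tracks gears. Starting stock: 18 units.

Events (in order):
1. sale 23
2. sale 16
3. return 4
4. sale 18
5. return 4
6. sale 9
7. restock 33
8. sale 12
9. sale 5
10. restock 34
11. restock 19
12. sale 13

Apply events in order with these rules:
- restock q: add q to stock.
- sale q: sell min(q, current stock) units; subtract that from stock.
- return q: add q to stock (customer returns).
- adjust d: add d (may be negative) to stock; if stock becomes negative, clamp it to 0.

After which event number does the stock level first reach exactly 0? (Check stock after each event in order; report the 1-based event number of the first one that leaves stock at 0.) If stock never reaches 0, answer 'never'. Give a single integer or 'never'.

Answer: 1

Derivation:
Processing events:
Start: stock = 18
  Event 1 (sale 23): sell min(23,18)=18. stock: 18 - 18 = 0. total_sold = 18
  Event 2 (sale 16): sell min(16,0)=0. stock: 0 - 0 = 0. total_sold = 18
  Event 3 (return 4): 0 + 4 = 4
  Event 4 (sale 18): sell min(18,4)=4. stock: 4 - 4 = 0. total_sold = 22
  Event 5 (return 4): 0 + 4 = 4
  Event 6 (sale 9): sell min(9,4)=4. stock: 4 - 4 = 0. total_sold = 26
  Event 7 (restock 33): 0 + 33 = 33
  Event 8 (sale 12): sell min(12,33)=12. stock: 33 - 12 = 21. total_sold = 38
  Event 9 (sale 5): sell min(5,21)=5. stock: 21 - 5 = 16. total_sold = 43
  Event 10 (restock 34): 16 + 34 = 50
  Event 11 (restock 19): 50 + 19 = 69
  Event 12 (sale 13): sell min(13,69)=13. stock: 69 - 13 = 56. total_sold = 56
Final: stock = 56, total_sold = 56

First zero at event 1.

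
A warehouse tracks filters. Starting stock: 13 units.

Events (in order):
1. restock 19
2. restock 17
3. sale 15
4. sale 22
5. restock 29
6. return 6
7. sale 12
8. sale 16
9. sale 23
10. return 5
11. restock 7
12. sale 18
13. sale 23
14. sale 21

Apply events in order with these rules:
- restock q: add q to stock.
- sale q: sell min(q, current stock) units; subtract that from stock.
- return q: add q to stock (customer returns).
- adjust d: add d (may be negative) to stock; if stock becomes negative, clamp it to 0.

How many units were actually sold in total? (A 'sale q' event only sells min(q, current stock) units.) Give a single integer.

Processing events:
Start: stock = 13
  Event 1 (restock 19): 13 + 19 = 32
  Event 2 (restock 17): 32 + 17 = 49
  Event 3 (sale 15): sell min(15,49)=15. stock: 49 - 15 = 34. total_sold = 15
  Event 4 (sale 22): sell min(22,34)=22. stock: 34 - 22 = 12. total_sold = 37
  Event 5 (restock 29): 12 + 29 = 41
  Event 6 (return 6): 41 + 6 = 47
  Event 7 (sale 12): sell min(12,47)=12. stock: 47 - 12 = 35. total_sold = 49
  Event 8 (sale 16): sell min(16,35)=16. stock: 35 - 16 = 19. total_sold = 65
  Event 9 (sale 23): sell min(23,19)=19. stock: 19 - 19 = 0. total_sold = 84
  Event 10 (return 5): 0 + 5 = 5
  Event 11 (restock 7): 5 + 7 = 12
  Event 12 (sale 18): sell min(18,12)=12. stock: 12 - 12 = 0. total_sold = 96
  Event 13 (sale 23): sell min(23,0)=0. stock: 0 - 0 = 0. total_sold = 96
  Event 14 (sale 21): sell min(21,0)=0. stock: 0 - 0 = 0. total_sold = 96
Final: stock = 0, total_sold = 96

Answer: 96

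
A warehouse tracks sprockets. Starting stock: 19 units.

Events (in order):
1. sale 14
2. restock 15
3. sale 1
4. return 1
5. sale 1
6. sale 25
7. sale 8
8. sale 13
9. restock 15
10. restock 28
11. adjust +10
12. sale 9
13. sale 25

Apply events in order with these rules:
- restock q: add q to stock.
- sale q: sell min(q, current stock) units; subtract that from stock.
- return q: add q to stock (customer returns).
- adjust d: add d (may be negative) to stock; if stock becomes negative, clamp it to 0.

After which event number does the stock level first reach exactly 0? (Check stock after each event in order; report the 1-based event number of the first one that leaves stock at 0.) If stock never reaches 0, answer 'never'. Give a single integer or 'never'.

Answer: 6

Derivation:
Processing events:
Start: stock = 19
  Event 1 (sale 14): sell min(14,19)=14. stock: 19 - 14 = 5. total_sold = 14
  Event 2 (restock 15): 5 + 15 = 20
  Event 3 (sale 1): sell min(1,20)=1. stock: 20 - 1 = 19. total_sold = 15
  Event 4 (return 1): 19 + 1 = 20
  Event 5 (sale 1): sell min(1,20)=1. stock: 20 - 1 = 19. total_sold = 16
  Event 6 (sale 25): sell min(25,19)=19. stock: 19 - 19 = 0. total_sold = 35
  Event 7 (sale 8): sell min(8,0)=0. stock: 0 - 0 = 0. total_sold = 35
  Event 8 (sale 13): sell min(13,0)=0. stock: 0 - 0 = 0. total_sold = 35
  Event 9 (restock 15): 0 + 15 = 15
  Event 10 (restock 28): 15 + 28 = 43
  Event 11 (adjust +10): 43 + 10 = 53
  Event 12 (sale 9): sell min(9,53)=9. stock: 53 - 9 = 44. total_sold = 44
  Event 13 (sale 25): sell min(25,44)=25. stock: 44 - 25 = 19. total_sold = 69
Final: stock = 19, total_sold = 69

First zero at event 6.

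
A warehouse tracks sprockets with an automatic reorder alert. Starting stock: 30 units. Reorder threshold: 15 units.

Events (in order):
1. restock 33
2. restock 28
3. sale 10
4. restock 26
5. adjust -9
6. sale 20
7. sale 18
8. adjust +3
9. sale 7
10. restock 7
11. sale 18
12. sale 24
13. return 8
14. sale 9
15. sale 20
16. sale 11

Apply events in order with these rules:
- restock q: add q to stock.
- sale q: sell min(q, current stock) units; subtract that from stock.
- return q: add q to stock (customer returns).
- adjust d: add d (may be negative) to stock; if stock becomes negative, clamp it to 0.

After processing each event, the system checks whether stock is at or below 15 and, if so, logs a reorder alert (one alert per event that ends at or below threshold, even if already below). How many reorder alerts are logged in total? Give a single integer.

Processing events:
Start: stock = 30
  Event 1 (restock 33): 30 + 33 = 63
  Event 2 (restock 28): 63 + 28 = 91
  Event 3 (sale 10): sell min(10,91)=10. stock: 91 - 10 = 81. total_sold = 10
  Event 4 (restock 26): 81 + 26 = 107
  Event 5 (adjust -9): 107 + -9 = 98
  Event 6 (sale 20): sell min(20,98)=20. stock: 98 - 20 = 78. total_sold = 30
  Event 7 (sale 18): sell min(18,78)=18. stock: 78 - 18 = 60. total_sold = 48
  Event 8 (adjust +3): 60 + 3 = 63
  Event 9 (sale 7): sell min(7,63)=7. stock: 63 - 7 = 56. total_sold = 55
  Event 10 (restock 7): 56 + 7 = 63
  Event 11 (sale 18): sell min(18,63)=18. stock: 63 - 18 = 45. total_sold = 73
  Event 12 (sale 24): sell min(24,45)=24. stock: 45 - 24 = 21. total_sold = 97
  Event 13 (return 8): 21 + 8 = 29
  Event 14 (sale 9): sell min(9,29)=9. stock: 29 - 9 = 20. total_sold = 106
  Event 15 (sale 20): sell min(20,20)=20. stock: 20 - 20 = 0. total_sold = 126
  Event 16 (sale 11): sell min(11,0)=0. stock: 0 - 0 = 0. total_sold = 126
Final: stock = 0, total_sold = 126

Checking against threshold 15:
  After event 1: stock=63 > 15
  After event 2: stock=91 > 15
  After event 3: stock=81 > 15
  After event 4: stock=107 > 15
  After event 5: stock=98 > 15
  After event 6: stock=78 > 15
  After event 7: stock=60 > 15
  After event 8: stock=63 > 15
  After event 9: stock=56 > 15
  After event 10: stock=63 > 15
  After event 11: stock=45 > 15
  After event 12: stock=21 > 15
  After event 13: stock=29 > 15
  After event 14: stock=20 > 15
  After event 15: stock=0 <= 15 -> ALERT
  After event 16: stock=0 <= 15 -> ALERT
Alert events: [15, 16]. Count = 2

Answer: 2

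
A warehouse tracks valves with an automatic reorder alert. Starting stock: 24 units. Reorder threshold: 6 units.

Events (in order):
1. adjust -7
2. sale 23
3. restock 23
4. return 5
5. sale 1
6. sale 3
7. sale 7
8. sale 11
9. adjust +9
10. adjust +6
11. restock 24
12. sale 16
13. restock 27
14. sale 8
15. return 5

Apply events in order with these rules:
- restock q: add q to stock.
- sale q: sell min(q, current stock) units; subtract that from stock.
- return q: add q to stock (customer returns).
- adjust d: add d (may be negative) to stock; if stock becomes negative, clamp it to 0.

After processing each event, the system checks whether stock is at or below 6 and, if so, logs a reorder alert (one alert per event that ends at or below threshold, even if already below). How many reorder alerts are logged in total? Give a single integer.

Answer: 2

Derivation:
Processing events:
Start: stock = 24
  Event 1 (adjust -7): 24 + -7 = 17
  Event 2 (sale 23): sell min(23,17)=17. stock: 17 - 17 = 0. total_sold = 17
  Event 3 (restock 23): 0 + 23 = 23
  Event 4 (return 5): 23 + 5 = 28
  Event 5 (sale 1): sell min(1,28)=1. stock: 28 - 1 = 27. total_sold = 18
  Event 6 (sale 3): sell min(3,27)=3. stock: 27 - 3 = 24. total_sold = 21
  Event 7 (sale 7): sell min(7,24)=7. stock: 24 - 7 = 17. total_sold = 28
  Event 8 (sale 11): sell min(11,17)=11. stock: 17 - 11 = 6. total_sold = 39
  Event 9 (adjust +9): 6 + 9 = 15
  Event 10 (adjust +6): 15 + 6 = 21
  Event 11 (restock 24): 21 + 24 = 45
  Event 12 (sale 16): sell min(16,45)=16. stock: 45 - 16 = 29. total_sold = 55
  Event 13 (restock 27): 29 + 27 = 56
  Event 14 (sale 8): sell min(8,56)=8. stock: 56 - 8 = 48. total_sold = 63
  Event 15 (return 5): 48 + 5 = 53
Final: stock = 53, total_sold = 63

Checking against threshold 6:
  After event 1: stock=17 > 6
  After event 2: stock=0 <= 6 -> ALERT
  After event 3: stock=23 > 6
  After event 4: stock=28 > 6
  After event 5: stock=27 > 6
  After event 6: stock=24 > 6
  After event 7: stock=17 > 6
  After event 8: stock=6 <= 6 -> ALERT
  After event 9: stock=15 > 6
  After event 10: stock=21 > 6
  After event 11: stock=45 > 6
  After event 12: stock=29 > 6
  After event 13: stock=56 > 6
  After event 14: stock=48 > 6
  After event 15: stock=53 > 6
Alert events: [2, 8]. Count = 2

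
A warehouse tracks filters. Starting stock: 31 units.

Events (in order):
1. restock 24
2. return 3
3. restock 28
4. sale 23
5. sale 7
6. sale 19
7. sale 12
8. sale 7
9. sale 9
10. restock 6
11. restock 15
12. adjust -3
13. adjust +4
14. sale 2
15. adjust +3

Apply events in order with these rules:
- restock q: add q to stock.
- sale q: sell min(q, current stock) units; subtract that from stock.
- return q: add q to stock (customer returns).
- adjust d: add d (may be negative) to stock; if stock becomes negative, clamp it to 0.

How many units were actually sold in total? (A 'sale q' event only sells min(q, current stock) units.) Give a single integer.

Answer: 79

Derivation:
Processing events:
Start: stock = 31
  Event 1 (restock 24): 31 + 24 = 55
  Event 2 (return 3): 55 + 3 = 58
  Event 3 (restock 28): 58 + 28 = 86
  Event 4 (sale 23): sell min(23,86)=23. stock: 86 - 23 = 63. total_sold = 23
  Event 5 (sale 7): sell min(7,63)=7. stock: 63 - 7 = 56. total_sold = 30
  Event 6 (sale 19): sell min(19,56)=19. stock: 56 - 19 = 37. total_sold = 49
  Event 7 (sale 12): sell min(12,37)=12. stock: 37 - 12 = 25. total_sold = 61
  Event 8 (sale 7): sell min(7,25)=7. stock: 25 - 7 = 18. total_sold = 68
  Event 9 (sale 9): sell min(9,18)=9. stock: 18 - 9 = 9. total_sold = 77
  Event 10 (restock 6): 9 + 6 = 15
  Event 11 (restock 15): 15 + 15 = 30
  Event 12 (adjust -3): 30 + -3 = 27
  Event 13 (adjust +4): 27 + 4 = 31
  Event 14 (sale 2): sell min(2,31)=2. stock: 31 - 2 = 29. total_sold = 79
  Event 15 (adjust +3): 29 + 3 = 32
Final: stock = 32, total_sold = 79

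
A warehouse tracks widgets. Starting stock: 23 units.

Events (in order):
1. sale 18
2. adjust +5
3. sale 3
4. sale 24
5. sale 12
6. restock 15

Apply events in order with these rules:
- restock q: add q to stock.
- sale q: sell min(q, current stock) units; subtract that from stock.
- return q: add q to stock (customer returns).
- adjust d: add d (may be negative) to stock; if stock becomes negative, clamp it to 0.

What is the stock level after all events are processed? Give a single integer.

Processing events:
Start: stock = 23
  Event 1 (sale 18): sell min(18,23)=18. stock: 23 - 18 = 5. total_sold = 18
  Event 2 (adjust +5): 5 + 5 = 10
  Event 3 (sale 3): sell min(3,10)=3. stock: 10 - 3 = 7. total_sold = 21
  Event 4 (sale 24): sell min(24,7)=7. stock: 7 - 7 = 0. total_sold = 28
  Event 5 (sale 12): sell min(12,0)=0. stock: 0 - 0 = 0. total_sold = 28
  Event 6 (restock 15): 0 + 15 = 15
Final: stock = 15, total_sold = 28

Answer: 15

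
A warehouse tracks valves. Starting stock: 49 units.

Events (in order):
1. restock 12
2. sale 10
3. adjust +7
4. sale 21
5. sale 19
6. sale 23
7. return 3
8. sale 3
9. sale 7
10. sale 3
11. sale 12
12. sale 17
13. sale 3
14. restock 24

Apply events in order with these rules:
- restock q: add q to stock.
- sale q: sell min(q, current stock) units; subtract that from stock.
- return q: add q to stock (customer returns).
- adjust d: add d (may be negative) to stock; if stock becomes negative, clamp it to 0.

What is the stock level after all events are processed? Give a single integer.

Answer: 24

Derivation:
Processing events:
Start: stock = 49
  Event 1 (restock 12): 49 + 12 = 61
  Event 2 (sale 10): sell min(10,61)=10. stock: 61 - 10 = 51. total_sold = 10
  Event 3 (adjust +7): 51 + 7 = 58
  Event 4 (sale 21): sell min(21,58)=21. stock: 58 - 21 = 37. total_sold = 31
  Event 5 (sale 19): sell min(19,37)=19. stock: 37 - 19 = 18. total_sold = 50
  Event 6 (sale 23): sell min(23,18)=18. stock: 18 - 18 = 0. total_sold = 68
  Event 7 (return 3): 0 + 3 = 3
  Event 8 (sale 3): sell min(3,3)=3. stock: 3 - 3 = 0. total_sold = 71
  Event 9 (sale 7): sell min(7,0)=0. stock: 0 - 0 = 0. total_sold = 71
  Event 10 (sale 3): sell min(3,0)=0. stock: 0 - 0 = 0. total_sold = 71
  Event 11 (sale 12): sell min(12,0)=0. stock: 0 - 0 = 0. total_sold = 71
  Event 12 (sale 17): sell min(17,0)=0. stock: 0 - 0 = 0. total_sold = 71
  Event 13 (sale 3): sell min(3,0)=0. stock: 0 - 0 = 0. total_sold = 71
  Event 14 (restock 24): 0 + 24 = 24
Final: stock = 24, total_sold = 71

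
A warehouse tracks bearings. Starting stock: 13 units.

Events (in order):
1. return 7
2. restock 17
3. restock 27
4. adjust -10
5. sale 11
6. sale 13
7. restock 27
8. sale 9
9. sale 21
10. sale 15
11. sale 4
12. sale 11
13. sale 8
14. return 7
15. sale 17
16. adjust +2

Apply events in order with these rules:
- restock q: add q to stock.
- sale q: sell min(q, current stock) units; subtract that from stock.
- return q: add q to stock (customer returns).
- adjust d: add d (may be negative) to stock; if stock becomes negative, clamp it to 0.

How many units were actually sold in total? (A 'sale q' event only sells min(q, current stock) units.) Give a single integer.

Processing events:
Start: stock = 13
  Event 1 (return 7): 13 + 7 = 20
  Event 2 (restock 17): 20 + 17 = 37
  Event 3 (restock 27): 37 + 27 = 64
  Event 4 (adjust -10): 64 + -10 = 54
  Event 5 (sale 11): sell min(11,54)=11. stock: 54 - 11 = 43. total_sold = 11
  Event 6 (sale 13): sell min(13,43)=13. stock: 43 - 13 = 30. total_sold = 24
  Event 7 (restock 27): 30 + 27 = 57
  Event 8 (sale 9): sell min(9,57)=9. stock: 57 - 9 = 48. total_sold = 33
  Event 9 (sale 21): sell min(21,48)=21. stock: 48 - 21 = 27. total_sold = 54
  Event 10 (sale 15): sell min(15,27)=15. stock: 27 - 15 = 12. total_sold = 69
  Event 11 (sale 4): sell min(4,12)=4. stock: 12 - 4 = 8. total_sold = 73
  Event 12 (sale 11): sell min(11,8)=8. stock: 8 - 8 = 0. total_sold = 81
  Event 13 (sale 8): sell min(8,0)=0. stock: 0 - 0 = 0. total_sold = 81
  Event 14 (return 7): 0 + 7 = 7
  Event 15 (sale 17): sell min(17,7)=7. stock: 7 - 7 = 0. total_sold = 88
  Event 16 (adjust +2): 0 + 2 = 2
Final: stock = 2, total_sold = 88

Answer: 88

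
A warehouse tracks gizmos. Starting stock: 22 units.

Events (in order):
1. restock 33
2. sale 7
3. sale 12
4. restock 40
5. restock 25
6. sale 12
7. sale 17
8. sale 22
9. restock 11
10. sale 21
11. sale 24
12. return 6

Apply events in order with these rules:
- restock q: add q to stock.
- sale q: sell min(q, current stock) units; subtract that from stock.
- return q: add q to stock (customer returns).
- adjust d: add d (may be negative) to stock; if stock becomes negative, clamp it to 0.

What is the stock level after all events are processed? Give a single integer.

Answer: 22

Derivation:
Processing events:
Start: stock = 22
  Event 1 (restock 33): 22 + 33 = 55
  Event 2 (sale 7): sell min(7,55)=7. stock: 55 - 7 = 48. total_sold = 7
  Event 3 (sale 12): sell min(12,48)=12. stock: 48 - 12 = 36. total_sold = 19
  Event 4 (restock 40): 36 + 40 = 76
  Event 5 (restock 25): 76 + 25 = 101
  Event 6 (sale 12): sell min(12,101)=12. stock: 101 - 12 = 89. total_sold = 31
  Event 7 (sale 17): sell min(17,89)=17. stock: 89 - 17 = 72. total_sold = 48
  Event 8 (sale 22): sell min(22,72)=22. stock: 72 - 22 = 50. total_sold = 70
  Event 9 (restock 11): 50 + 11 = 61
  Event 10 (sale 21): sell min(21,61)=21. stock: 61 - 21 = 40. total_sold = 91
  Event 11 (sale 24): sell min(24,40)=24. stock: 40 - 24 = 16. total_sold = 115
  Event 12 (return 6): 16 + 6 = 22
Final: stock = 22, total_sold = 115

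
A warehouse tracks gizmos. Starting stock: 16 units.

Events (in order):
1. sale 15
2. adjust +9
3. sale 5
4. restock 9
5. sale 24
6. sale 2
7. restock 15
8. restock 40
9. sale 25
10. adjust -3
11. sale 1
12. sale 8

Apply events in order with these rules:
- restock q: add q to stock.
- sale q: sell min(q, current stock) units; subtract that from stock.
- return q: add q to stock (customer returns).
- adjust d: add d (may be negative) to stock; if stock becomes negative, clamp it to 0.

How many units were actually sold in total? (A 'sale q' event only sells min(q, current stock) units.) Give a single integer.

Processing events:
Start: stock = 16
  Event 1 (sale 15): sell min(15,16)=15. stock: 16 - 15 = 1. total_sold = 15
  Event 2 (adjust +9): 1 + 9 = 10
  Event 3 (sale 5): sell min(5,10)=5. stock: 10 - 5 = 5. total_sold = 20
  Event 4 (restock 9): 5 + 9 = 14
  Event 5 (sale 24): sell min(24,14)=14. stock: 14 - 14 = 0. total_sold = 34
  Event 6 (sale 2): sell min(2,0)=0. stock: 0 - 0 = 0. total_sold = 34
  Event 7 (restock 15): 0 + 15 = 15
  Event 8 (restock 40): 15 + 40 = 55
  Event 9 (sale 25): sell min(25,55)=25. stock: 55 - 25 = 30. total_sold = 59
  Event 10 (adjust -3): 30 + -3 = 27
  Event 11 (sale 1): sell min(1,27)=1. stock: 27 - 1 = 26. total_sold = 60
  Event 12 (sale 8): sell min(8,26)=8. stock: 26 - 8 = 18. total_sold = 68
Final: stock = 18, total_sold = 68

Answer: 68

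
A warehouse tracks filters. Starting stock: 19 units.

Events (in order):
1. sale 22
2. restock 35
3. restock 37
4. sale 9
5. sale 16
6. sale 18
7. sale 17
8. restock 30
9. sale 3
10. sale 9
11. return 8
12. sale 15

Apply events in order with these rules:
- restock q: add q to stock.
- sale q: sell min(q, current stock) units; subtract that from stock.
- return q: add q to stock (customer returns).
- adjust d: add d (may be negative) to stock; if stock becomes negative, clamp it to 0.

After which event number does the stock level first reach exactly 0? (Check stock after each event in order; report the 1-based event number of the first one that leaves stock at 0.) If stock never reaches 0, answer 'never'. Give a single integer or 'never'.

Processing events:
Start: stock = 19
  Event 1 (sale 22): sell min(22,19)=19. stock: 19 - 19 = 0. total_sold = 19
  Event 2 (restock 35): 0 + 35 = 35
  Event 3 (restock 37): 35 + 37 = 72
  Event 4 (sale 9): sell min(9,72)=9. stock: 72 - 9 = 63. total_sold = 28
  Event 5 (sale 16): sell min(16,63)=16. stock: 63 - 16 = 47. total_sold = 44
  Event 6 (sale 18): sell min(18,47)=18. stock: 47 - 18 = 29. total_sold = 62
  Event 7 (sale 17): sell min(17,29)=17. stock: 29 - 17 = 12. total_sold = 79
  Event 8 (restock 30): 12 + 30 = 42
  Event 9 (sale 3): sell min(3,42)=3. stock: 42 - 3 = 39. total_sold = 82
  Event 10 (sale 9): sell min(9,39)=9. stock: 39 - 9 = 30. total_sold = 91
  Event 11 (return 8): 30 + 8 = 38
  Event 12 (sale 15): sell min(15,38)=15. stock: 38 - 15 = 23. total_sold = 106
Final: stock = 23, total_sold = 106

First zero at event 1.

Answer: 1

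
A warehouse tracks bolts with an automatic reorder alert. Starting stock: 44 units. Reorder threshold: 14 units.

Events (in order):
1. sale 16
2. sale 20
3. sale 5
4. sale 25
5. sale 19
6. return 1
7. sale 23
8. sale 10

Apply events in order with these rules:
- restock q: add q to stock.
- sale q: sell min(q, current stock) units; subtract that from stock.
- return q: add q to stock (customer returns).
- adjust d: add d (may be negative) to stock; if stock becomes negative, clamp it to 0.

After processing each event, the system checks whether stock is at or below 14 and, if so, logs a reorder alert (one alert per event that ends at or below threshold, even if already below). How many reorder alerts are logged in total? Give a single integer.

Processing events:
Start: stock = 44
  Event 1 (sale 16): sell min(16,44)=16. stock: 44 - 16 = 28. total_sold = 16
  Event 2 (sale 20): sell min(20,28)=20. stock: 28 - 20 = 8. total_sold = 36
  Event 3 (sale 5): sell min(5,8)=5. stock: 8 - 5 = 3. total_sold = 41
  Event 4 (sale 25): sell min(25,3)=3. stock: 3 - 3 = 0. total_sold = 44
  Event 5 (sale 19): sell min(19,0)=0. stock: 0 - 0 = 0. total_sold = 44
  Event 6 (return 1): 0 + 1 = 1
  Event 7 (sale 23): sell min(23,1)=1. stock: 1 - 1 = 0. total_sold = 45
  Event 8 (sale 10): sell min(10,0)=0. stock: 0 - 0 = 0. total_sold = 45
Final: stock = 0, total_sold = 45

Checking against threshold 14:
  After event 1: stock=28 > 14
  After event 2: stock=8 <= 14 -> ALERT
  After event 3: stock=3 <= 14 -> ALERT
  After event 4: stock=0 <= 14 -> ALERT
  After event 5: stock=0 <= 14 -> ALERT
  After event 6: stock=1 <= 14 -> ALERT
  After event 7: stock=0 <= 14 -> ALERT
  After event 8: stock=0 <= 14 -> ALERT
Alert events: [2, 3, 4, 5, 6, 7, 8]. Count = 7

Answer: 7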